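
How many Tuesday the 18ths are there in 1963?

Check the 18th of each month of 1963: Jan 18: Fri, Feb 18: Mon, Mar 18: Mon, Apr 18: Thu, May 18: Sat, Jun 18: Tue, Jul 18: Thu, Aug 18: Sun, Sep 18: Wed, Oct 18: Fri, Nov 18: Mon, Dec 18: Wed.
Tuesday occurs in June — 1 month.

1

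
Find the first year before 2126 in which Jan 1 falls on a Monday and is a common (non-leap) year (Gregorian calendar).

2125

Jan 1 advances by 2 weekdays after a leap year and by 1 after a common year.
2126: Jan 1 is Tuesday.
2125: Monday
2125 begins on a Monday and is a common year.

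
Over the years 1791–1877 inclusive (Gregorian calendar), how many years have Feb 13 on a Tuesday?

Track Feb 13's weekday year by year (advancing +1, or +2 across a Feb 29):
  1791: Sun  1792: Mon (+1)  1793: Wed (+2)  1794: Thu (+1)  1795: Fri (+1)
  1796: Sat (+1)  1797: Mon (+2)  1798: Tue (+1) ✓  1799: Wed (+1)  1800: Thu (+1)
  1801: Fri (+1)  1802: Sat (+1)  1803: Sun (+1)  1804: Mon (+1)  … (59 more years) …
  1864: Sat (+1)  1865: Mon (+2)  1866: Tue (+1) ✓  1867: Wed (+1)  1868: Thu (+1)
  1869: Sat (+2)  1870: Sun (+1)  1871: Mon (+1)  1872: Tue (+1) ✓  1873: Thu (+2)
  1874: Fri (+1)  1875: Sat (+1)  1876: Sun (+1)  1877: Tue (+2) ✓
Tuesday years: 1798, 1810, 1816, 1821, 1827, 1838, 1844, 1849, 1855, 1866, 1872, 1877 — 12 in total.

12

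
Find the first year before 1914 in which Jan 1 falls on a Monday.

1912

Jan 1 advances by 2 weekdays after a leap year and by 1 after a common year.
1914: Jan 1 is Thursday.
1913: Wednesday
1912: Monday (leap)
1912 begins on a Monday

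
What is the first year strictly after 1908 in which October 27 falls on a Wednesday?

1909

From one year to the next, a fixed date's weekday advances by 1, or by 2 when a Feb 29 lies between the two dates.
1908: October 27 is Tuesday.
1909: Wednesday (+1)
October 27 falls on a Wednesday in 1909.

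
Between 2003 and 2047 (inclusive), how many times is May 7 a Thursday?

Track May 7's weekday year by year (advancing +1, or +2 across a Feb 29):
  2003: Wed  2004: Fri (+2)  2005: Sat (+1)  2006: Sun (+1)  2007: Mon (+1)
  2008: Wed (+2)  2009: Thu (+1) ✓  2010: Fri (+1)  2011: Sat (+1)  2012: Mon (+2)
  2013: Tue (+1)  2014: Wed (+1)  2015: Thu (+1) ✓  2016: Sat (+2)  … (17 more years) …
  2034: Sun (+1)  2035: Mon (+1)  2036: Wed (+2)  2037: Thu (+1) ✓  2038: Fri (+1)
  2039: Sat (+1)  2040: Mon (+2)  2041: Tue (+1)  2042: Wed (+1)  2043: Thu (+1) ✓
  2044: Sat (+2)  2045: Sun (+1)  2046: Mon (+1)  2047: Tue (+1)
Thursday years: 2009, 2015, 2020, 2026, 2037, 2043 — 6 in total.

6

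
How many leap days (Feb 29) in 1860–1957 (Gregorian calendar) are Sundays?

3

Leap years in 1860–1957: 24 of them.
Feb 29 weekday advances by 5 (mod 7) from one leap year to the next four years later (or differs when a century non-leap intervenes).
Leap-day weekdays: 1860:Wed 1864:Mon 1868:Sat 1872:Thu 1876:Tue 1880:Sun✓ 1884:Fri 1888:Wed 1892:Mon 1896:Sat 1904:Mon 1908:Sat 1912:Thu 1916:Tue 1920:Sun✓ 1924:Fri 1928:Wed 1932:Mon 1936:Sat 1940:Thu 1944:Tue 1948:Sun✓ 1952:Fri 1956:Wed
Sunday: 1880, 1920, 1948 → 3.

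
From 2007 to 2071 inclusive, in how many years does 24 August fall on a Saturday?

Track 24 August's weekday year by year (advancing +1, or +2 across a Feb 29):
  2007: Fri  2008: Sun (+2)  2009: Mon (+1)  2010: Tue (+1)  2011: Wed (+1)
  2012: Fri (+2)  2013: Sat (+1) ✓  2014: Sun (+1)  2015: Mon (+1)  2016: Wed (+2)
  2017: Thu (+1)  2018: Fri (+1)  2019: Sat (+1) ✓  2020: Mon (+2)  … (37 more years) …
  2058: Sat (+1) ✓  2059: Sun (+1)  2060: Tue (+2)  2061: Wed (+1)  2062: Thu (+1)
  2063: Fri (+1)  2064: Sun (+2)  2065: Mon (+1)  2066: Tue (+1)  2067: Wed (+1)
  2068: Fri (+2)  2069: Sat (+1) ✓  2070: Sun (+1)  2071: Mon (+1)
Saturday years: 2013, 2019, 2024, 2030, 2041, 2047, 2052, 2058, 2069 — 9 in total.

9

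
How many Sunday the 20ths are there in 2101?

3

Check the 20th of each month of 2101: Jan 20: Thu, Feb 20: Sun, Mar 20: Sun, Apr 20: Wed, May 20: Fri, Jun 20: Mon, Jul 20: Wed, Aug 20: Sat, Sep 20: Tue, Oct 20: Thu, Nov 20: Sun, Dec 20: Tue.
Sunday occurs in February, March, November — 3 months.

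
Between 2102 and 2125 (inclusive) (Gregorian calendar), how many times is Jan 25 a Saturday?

3

Track Jan 25's weekday year by year (advancing +1, or +2 across a Feb 29):
  2102: Wed  2103: Thu (+1)  2104: Fri (+1)  2105: Sun (+2)  2106: Mon (+1)
  2107: Tue (+1)  2108: Wed (+1)  2109: Fri (+2)  2110: Sat (+1) ✓  2111: Sun (+1)
  2112: Mon (+1)  2113: Wed (+2)  2114: Thu (+1)  2115: Fri (+1)  2116: Sat (+1) ✓
  2117: Mon (+2)  2118: Tue (+1)  2119: Wed (+1)  2120: Thu (+1)  2121: Sat (+2) ✓
  2122: Sun (+1)  2123: Mon (+1)  2124: Tue (+1)  2125: Thu (+2)
Saturday years: 2110, 2116, 2121 — 3 in total.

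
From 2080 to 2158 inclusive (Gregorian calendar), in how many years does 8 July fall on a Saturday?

11

Track 8 July's weekday year by year (advancing +1, or +2 across a Feb 29):
  2080: Mon  2081: Tue (+1)  2082: Wed (+1)  2083: Thu (+1)  2084: Sat (+2) ✓
  2085: Sun (+1)  2086: Mon (+1)  2087: Tue (+1)  2088: Thu (+2)  2089: Fri (+1)
  2090: Sat (+1) ✓  2091: Sun (+1)  2092: Tue (+2)  2093: Wed (+1)  … (51 more years) …
  2145: Thu (+1)  2146: Fri (+1)  2147: Sat (+1) ✓  2148: Mon (+2)  2149: Tue (+1)
  2150: Wed (+1)  2151: Thu (+1)  2152: Sat (+2) ✓  2153: Sun (+1)  2154: Mon (+1)
  2155: Tue (+1)  2156: Thu (+2)  2157: Fri (+1)  2158: Sat (+1) ✓
Saturday years: 2084, 2090, 2102, 2113, 2119, 2124, 2130, 2141, 2147, 2152, 2158 — 11 in total.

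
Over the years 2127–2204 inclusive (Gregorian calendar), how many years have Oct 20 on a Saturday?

12

Track Oct 20's weekday year by year (advancing +1, or +2 across a Feb 29):
  2127: Mon  2128: Wed (+2)  2129: Thu (+1)  2130: Fri (+1)  2131: Sat (+1) ✓
  2132: Mon (+2)  2133: Tue (+1)  2134: Wed (+1)  2135: Thu (+1)  2136: Sat (+2) ✓
  2137: Sun (+1)  2138: Mon (+1)  2139: Tue (+1)  2140: Thu (+2)  … (50 more years) …
  2191: Thu (+1)  2192: Sat (+2) ✓  2193: Sun (+1)  2194: Mon (+1)  2195: Tue (+1)
  2196: Thu (+2)  2197: Fri (+1)  2198: Sat (+1) ✓  2199: Sun (+1)  2200: Mon (+1)
  2201: Tue (+1)  2202: Wed (+1)  2203: Thu (+1)  2204: Sat (+2) ✓
Saturday years: 2131, 2136, 2142, 2153, 2159, 2164, 2170, 2181, 2187, 2192, 2198, 2204 — 12 in total.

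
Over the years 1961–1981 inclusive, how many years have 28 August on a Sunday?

2

Track 28 August's weekday year by year (advancing +1, or +2 across a Feb 29):
  1961: Mon  1962: Tue (+1)  1963: Wed (+1)  1964: Fri (+2)  1965: Sat (+1)
  1966: Sun (+1) ✓  1967: Mon (+1)  1968: Wed (+2)  1969: Thu (+1)  1970: Fri (+1)
  1971: Sat (+1)  1972: Mon (+2)  1973: Tue (+1)  1974: Wed (+1)  1975: Thu (+1)
  1976: Sat (+2)  1977: Sun (+1) ✓  1978: Mon (+1)  1979: Tue (+1)  1980: Thu (+2)
  1981: Fri (+1)
Sunday years: 1966, 1977 — 2 in total.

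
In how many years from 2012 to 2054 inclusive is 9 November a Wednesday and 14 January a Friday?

4

Check each year's weekday for 9 November and 14 January:
  2012: Fri/Sat  2013: Sat/Mon  2014: Sun/Tue  2015: Mon/Wed  2016: Wed/Thu  2017: Thu/Sat  2018: Fri/Sun  2019: Sat/Mon  2020: Mon/Tue  2021: Tue/Thu  2022: Wed/Fri ✓  2023: Thu/Sat  2024: Sat/Sun  2025: Sun/Tue  …(15 more)…  2041: Sat/Mon  2042: Sun/Tue  2043: Mon/Wed  2044: Wed/Thu  2045: Thu/Sat  2046: Fri/Sun  2047: Sat/Mon  2048: Mon/Tue  2049: Tue/Thu  2050: Wed/Fri ✓  2051: Thu/Sat  2052: Sat/Sun  2053: Sun/Tue  2054: Mon/Wed
Both conditions hold in: 2022, 2033, 2039, 2050 — 4.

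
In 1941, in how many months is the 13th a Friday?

Check the 13th of each month of 1941: Jan 13: Mon, Feb 13: Thu, Mar 13: Thu, Apr 13: Sun, May 13: Tue, Jun 13: Fri, Jul 13: Sun, Aug 13: Wed, Sep 13: Sat, Oct 13: Mon, Nov 13: Thu, Dec 13: Sat.
Friday occurs in June — 1 month.

1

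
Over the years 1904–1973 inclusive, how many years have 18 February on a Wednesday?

Track 18 February's weekday year by year (advancing +1, or +2 across a Feb 29):
  1904: Thu  1905: Sat (+2)  1906: Sun (+1)  1907: Mon (+1)  1908: Tue (+1)
  1909: Thu (+2)  1910: Fri (+1)  1911: Sat (+1)  1912: Sun (+1)  1913: Tue (+2)
  1914: Wed (+1) ✓  1915: Thu (+1)  1916: Fri (+1)  1917: Sun (+2)  … (42 more years) …
  1960: Thu (+1)  1961: Sat (+2)  1962: Sun (+1)  1963: Mon (+1)  1964: Tue (+1)
  1965: Thu (+2)  1966: Fri (+1)  1967: Sat (+1)  1968: Sun (+1)  1969: Tue (+2)
  1970: Wed (+1) ✓  1971: Thu (+1)  1972: Fri (+1)  1973: Sun (+2)
Wednesday years: 1914, 1920, 1925, 1931, 1942, 1948, 1953, 1959, 1970 — 9 in total.

9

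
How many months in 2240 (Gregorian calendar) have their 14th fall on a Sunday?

1

Check the 14th of each month of 2240: Jan 14: Tue, Feb 14: Fri, Mar 14: Sat, Apr 14: Tue, May 14: Thu, Jun 14: Sun, Jul 14: Tue, Aug 14: Fri, Sep 14: Mon, Oct 14: Wed, Nov 14: Sat, Dec 14: Mon.
Sunday occurs in June — 1 month.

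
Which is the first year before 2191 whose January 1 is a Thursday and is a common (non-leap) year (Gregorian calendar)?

2189

Jan 1 advances by 2 weekdays after a leap year and by 1 after a common year.
2191: Jan 1 is Saturday.
2190: Friday
2189: Thursday
2189 begins on a Thursday and is a common year.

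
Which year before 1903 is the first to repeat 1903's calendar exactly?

Two years share a calendar iff Jan 1 falls on the same weekday and both are leap or both are common. 1903: Jan 1 is Thursday, common year.
1902: Jan 1 Wednesday, common
1901: Jan 1 Tuesday, common
1900: Jan 1 Monday, common
1899: Jan 1 Sunday, common
1898: Jan 1 Saturday, common
1897: Jan 1 Friday, common
1896: Jan 1 Wednesday, leap
1895: Jan 1 Tuesday, common
1894: Jan 1 Monday, common
1893: Jan 1 Sunday, common
1892: Jan 1 Friday, leap
1891: Jan 1 Thursday, common
1891 matches on both conditions.

1891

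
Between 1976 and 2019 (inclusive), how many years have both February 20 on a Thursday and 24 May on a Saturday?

4

Check each year's weekday for February 20 and 24 May:
  1976: Fri/Mon  1977: Sun/Tue  1978: Mon/Wed  1979: Tue/Thu  1980: Wed/Sat  1981: Fri/Sun  1982: Sat/Mon  1983: Sun/Tue  1984: Mon/Thu  1985: Wed/Fri  1986: Thu/Sat ✓  1987: Fri/Sun  1988: Sat/Tue  1989: Mon/Wed  …(16 more)…  2006: Mon/Wed  2007: Tue/Thu  2008: Wed/Sat  2009: Fri/Sun  2010: Sat/Mon  2011: Sun/Tue  2012: Mon/Thu  2013: Wed/Fri  2014: Thu/Sat ✓  2015: Fri/Sun  2016: Sat/Tue  2017: Mon/Wed  2018: Tue/Thu  2019: Wed/Fri
Both conditions hold in: 1986, 1997, 2003, 2014 — 4.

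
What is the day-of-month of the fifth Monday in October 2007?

October 1, 2007 is a Monday, so the first Monday is the 1st.
The fifth Monday is 1 + 28 = 29.

29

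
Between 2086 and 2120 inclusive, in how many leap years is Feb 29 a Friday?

Leap years in 2086–2120: 8 of them.
Feb 29 weekday advances by 5 (mod 7) from one leap year to the next four years later (or differs when a century non-leap intervenes).
Leap-day weekdays: 2088:Sun 2092:Fri✓ 2096:Wed 2104:Fri✓ 2108:Wed 2112:Mon 2116:Sat 2120:Thu
Friday: 2092, 2104 → 2.

2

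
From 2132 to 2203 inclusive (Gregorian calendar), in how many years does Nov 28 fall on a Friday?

11

Track Nov 28's weekday year by year (advancing +1, or +2 across a Feb 29):
  2132: Fri ✓  2133: Sat (+1)  2134: Sun (+1)  2135: Mon (+1)  2136: Wed (+2)
  2137: Thu (+1)  2138: Fri (+1) ✓  2139: Sat (+1)  2140: Mon (+2)  2141: Tue (+1)
  2142: Wed (+1)  2143: Thu (+1)  2144: Sat (+2)  2145: Sun (+1)  … (44 more years) …
  2190: Sun (+1)  2191: Mon (+1)  2192: Wed (+2)  2193: Thu (+1)  2194: Fri (+1) ✓
  2195: Sat (+1)  2196: Mon (+2)  2197: Tue (+1)  2198: Wed (+1)  2199: Thu (+1)
  2200: Fri (+1) ✓  2201: Sat (+1)  2202: Sun (+1)  2203: Mon (+1)
Friday years: 2132, 2138, 2149, 2155, 2160, 2166, 2177, 2183, 2188, 2194, 2200 — 11 in total.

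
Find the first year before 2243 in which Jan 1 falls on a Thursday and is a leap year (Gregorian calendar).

2224

Jan 1 advances by 2 weekdays after a leap year and by 1 after a common year.
2243: Jan 1 is Sunday.
2242: Saturday
2241: Friday
2240: Wednesday (leap)
2239: Tuesday
2238: Monday
2237: Sunday
2236: Friday (leap)
2235: Thursday
2234: Wednesday
2233: Tuesday
2232: Sunday (leap)
2231: Saturday
2230: Friday
2229: Thursday
2228: Tuesday (leap)
2227: Monday
2226: Sunday
2225: Saturday
2224: Thursday (leap)
2224 begins on a Thursday and is a leap year.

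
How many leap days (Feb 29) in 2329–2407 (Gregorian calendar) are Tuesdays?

Leap years in 2329–2407: 19 of them.
Feb 29 weekday advances by 5 (mod 7) from one leap year to the next four years later (or differs when a century non-leap intervenes).
Leap-day weekdays: 2332:Mon 2336:Sat 2340:Thu 2344:Tue✓ 2348:Sun 2352:Fri 2356:Wed 2360:Mon 2364:Sat 2368:Thu 2372:Tue✓ 2376:Sun 2380:Fri 2384:Wed 2388:Mon 2392:Sat 2396:Thu 2400:Tue✓ 2404:Sun
Tuesday: 2344, 2372, 2400 → 3.

3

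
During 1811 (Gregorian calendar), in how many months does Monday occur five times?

A month of length L has five Mondays iff its first Monday is on day ≤ L−28 (so day 1–3 in a 31-day month, 1–2 in a 30-day month, day 1 in a leap February).
Checking each month of 1811: Jan starts Tue (31d); Feb starts Fri (28d); Mar starts Fri (31d); Apr starts Mon (30d) ✓; May starts Wed (31d); Jun starts Sat (30d); Jul starts Mon (31d) ✓; Aug starts Thu (31d); Sep starts Sun (30d) ✓; Oct starts Tue (31d); Nov starts Fri (30d); Dec starts Sun (31d) ✓.
Five-Monday months: April, July, September, December → 4.

4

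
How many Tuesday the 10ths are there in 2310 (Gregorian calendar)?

Check the 10th of each month of 2310: Jan 10: Mon, Feb 10: Thu, Mar 10: Thu, Apr 10: Sun, May 10: Tue, Jun 10: Fri, Jul 10: Sun, Aug 10: Wed, Sep 10: Sat, Oct 10: Mon, Nov 10: Thu, Dec 10: Sat.
Tuesday occurs in May — 1 month.

1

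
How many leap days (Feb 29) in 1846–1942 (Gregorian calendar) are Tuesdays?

Leap years in 1846–1942: 23 of them.
Feb 29 weekday advances by 5 (mod 7) from one leap year to the next four years later (or differs when a century non-leap intervenes).
Leap-day weekdays: 1848:Tue✓ 1852:Sun 1856:Fri 1860:Wed 1864:Mon 1868:Sat 1872:Thu 1876:Tue✓ 1880:Sun 1884:Fri 1888:Wed 1892:Mon 1896:Sat 1904:Mon 1908:Sat 1912:Thu 1916:Tue✓ 1920:Sun 1924:Fri 1928:Wed 1932:Mon 1936:Sat 1940:Thu
Tuesday: 1848, 1876, 1916 → 3.

3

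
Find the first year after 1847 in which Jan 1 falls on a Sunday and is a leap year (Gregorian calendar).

Jan 1 advances by 2 weekdays after a leap year and by 1 after a common year.
1847: Jan 1 is Friday.
1848: Saturday (leap)
1849: Monday
1850: Tuesday
1851: Wednesday
1852: Thursday (leap)
1853: Saturday
1854: Sunday
1855: Monday
1856: Tuesday (leap)
1857: Thursday
1858: Friday
1859: Saturday
1860: Sunday (leap)
1860 begins on a Sunday and is a leap year.

1860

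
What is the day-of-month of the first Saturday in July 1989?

1

July 1, 1989 is a Saturday, so the first Saturday is the 1st.
The first Saturday is 1 + 0 = 1.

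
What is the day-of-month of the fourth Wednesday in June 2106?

June 1, 2106 is a Tuesday, so the first Wednesday is the 2nd.
The fourth Wednesday is 2 + 21 = 23.

23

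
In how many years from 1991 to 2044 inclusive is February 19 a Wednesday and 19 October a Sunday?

6

Check each year's weekday for February 19 and 19 October:
  1991: Tue/Sat  1992: Wed/Mon  1993: Fri/Tue  1994: Sat/Wed  1995: Sun/Thu  1996: Mon/Sat  1997: Wed/Sun ✓  1998: Thu/Mon  1999: Fri/Tue  2000: Sat/Thu  2001: Mon/Fri  2002: Tue/Sat  2003: Wed/Sun ✓  2004: Thu/Tue  …(26 more)…  2031: Wed/Sun ✓  2032: Thu/Tue  2033: Sat/Wed  2034: Sun/Thu  2035: Mon/Fri  2036: Tue/Sun  2037: Thu/Mon  2038: Fri/Tue  2039: Sat/Wed  2040: Sun/Fri  2041: Tue/Sat  2042: Wed/Sun ✓  2043: Thu/Mon  2044: Fri/Wed
Both conditions hold in: 1997, 2003, 2014, 2025, 2031, 2042 — 6.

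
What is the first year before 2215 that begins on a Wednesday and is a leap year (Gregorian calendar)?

Jan 1 advances by 2 weekdays after a leap year and by 1 after a common year.
2215: Jan 1 is Sunday.
2214: Saturday
2213: Friday
2212: Wednesday (leap)
2212 begins on a Wednesday and is a leap year.

2212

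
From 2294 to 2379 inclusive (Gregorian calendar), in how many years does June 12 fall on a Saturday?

Track June 12's weekday year by year (advancing +1, or +2 across a Feb 29):
  2294: Tue  2295: Wed (+1)  2296: Fri (+2)  2297: Sat (+1) ✓  2298: Sun (+1)
  2299: Mon (+1)  2300: Tue (+1)  2301: Wed (+1)  2302: Thu (+1)  2303: Fri (+1)
  2304: Sun (+2)  2305: Mon (+1)  2306: Tue (+1)  2307: Wed (+1)  … (58 more years) …
  2366: Sun (+1)  2367: Mon (+1)  2368: Wed (+2)  2369: Thu (+1)  2370: Fri (+1)
  2371: Sat (+1) ✓  2372: Mon (+2)  2373: Tue (+1)  2374: Wed (+1)  2375: Thu (+1)
  2376: Sat (+2) ✓  2377: Sun (+1)  2378: Mon (+1)  2379: Tue (+1)
Saturday years: 2297, 2309, 2315, 2320, 2326, 2337, 2343, 2348, 2354, 2365, 2371, 2376 — 12 in total.

12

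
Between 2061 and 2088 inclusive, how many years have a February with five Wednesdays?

1

February has 28 days (29 in leap years); it has five Wednesdays when Wednesday falls among the first (month-length − 28) days — i.e. when February 1 is Wednesday in a leap year (never in a common year).
February 1 by year: 2061:Tue 2062:Wed 2063:Thu 2064:Fri 2065:Sun 2066:Mon 2067:Tue 2068:Wed✓ 2069:Fri 2070:Sat 2071:Sun 2072:Mon 2073:Wed 2074:Thu 2075:Fri 2076:Sat 2077:Mon 2078:Tue 2079:Wed 2080:Thu 2081:Sat 2082:Sun 2083:Mon 2084:Tue 2085:Thu 2086:Fri 2087:Sat 2088:Sun
Years with five Wednesdays: 2068 → 1.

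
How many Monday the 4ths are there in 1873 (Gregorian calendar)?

Check the 4th of each month of 1873: Jan 4: Sat, Feb 4: Tue, Mar 4: Tue, Apr 4: Fri, May 4: Sun, Jun 4: Wed, Jul 4: Fri, Aug 4: Mon, Sep 4: Thu, Oct 4: Sat, Nov 4: Tue, Dec 4: Thu.
Monday occurs in August — 1 month.

1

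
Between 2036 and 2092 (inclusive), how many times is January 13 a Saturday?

Track January 13's weekday year by year (advancing +1, or +2 across a Feb 29):
  2036: Sun  2037: Tue (+2)  2038: Wed (+1)  2039: Thu (+1)  2040: Fri (+1)
  2041: Sun (+2)  2042: Mon (+1)  2043: Tue (+1)  2044: Wed (+1)  2045: Fri (+2)
  2046: Sat (+1) ✓  2047: Sun (+1)  2048: Mon (+1)  2049: Wed (+2)  … (29 more years) …
  2079: Fri (+1)  2080: Sat (+1) ✓  2081: Mon (+2)  2082: Tue (+1)  2083: Wed (+1)
  2084: Thu (+1)  2085: Sat (+2) ✓  2086: Sun (+1)  2087: Mon (+1)  2088: Tue (+1)
  2089: Thu (+2)  2090: Fri (+1)  2091: Sat (+1) ✓  2092: Sun (+1)
Saturday years: 2046, 2052, 2057, 2063, 2074, 2080, 2085, 2091 — 8 in total.

8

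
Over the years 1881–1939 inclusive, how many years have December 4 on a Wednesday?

Track December 4's weekday year by year (advancing +1, or +2 across a Feb 29):
  1881: Sun  1882: Mon (+1)  1883: Tue (+1)  1884: Thu (+2)  1885: Fri (+1)
  1886: Sat (+1)  1887: Sun (+1)  1888: Tue (+2)  1889: Wed (+1) ✓  1890: Thu (+1)
  1891: Fri (+1)  1892: Sun (+2)  1893: Mon (+1)  1894: Tue (+1)  … (31 more years) …
  1926: Sat (+1)  1927: Sun (+1)  1928: Tue (+2)  1929: Wed (+1) ✓  1930: Thu (+1)
  1931: Fri (+1)  1932: Sun (+2)  1933: Mon (+1)  1934: Tue (+1)  1935: Wed (+1) ✓
  1936: Fri (+2)  1937: Sat (+1)  1938: Sun (+1)  1939: Mon (+1)
Wednesday years: 1889, 1895, 1901, 1907, 1912, 1918, 1929, 1935 — 8 in total.

8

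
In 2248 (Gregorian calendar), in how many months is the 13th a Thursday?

3

Check the 13th of each month of 2248: Jan 13: Thu, Feb 13: Sun, Mar 13: Mon, Apr 13: Thu, May 13: Sat, Jun 13: Tue, Jul 13: Thu, Aug 13: Sun, Sep 13: Wed, Oct 13: Fri, Nov 13: Mon, Dec 13: Wed.
Thursday occurs in January, April, July — 3 months.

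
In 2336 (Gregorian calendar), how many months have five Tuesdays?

4

A month of length L has five Tuesdays iff its first Tuesday is on day ≤ L−28 (so day 1–3 in a 31-day month, 1–2 in a 30-day month, day 1 in a leap February).
Checking each month of 2336: Jan starts Wed (31d); Feb starts Sat (29d); Mar starts Sun (31d) ✓; Apr starts Wed (30d); May starts Fri (31d); Jun starts Mon (30d) ✓; Jul starts Wed (31d); Aug starts Sat (31d); Sep starts Tue (30d) ✓; Oct starts Thu (31d); Nov starts Sun (30d); Dec starts Tue (31d) ✓.
Five-Tuesday months: March, June, September, December → 4.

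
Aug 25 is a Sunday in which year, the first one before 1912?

From one year to the next, a fixed date's weekday advances by 1, or by 2 when a Feb 29 lies between the two dates.
1912: August 25 is Sunday.
1911: Friday (−2)
1910: Thursday (−1)
1909: Wednesday (−1)
1908: Tuesday (−1)
1907: Sunday (−2)
Aug 25 falls on a Sunday in 1907.

1907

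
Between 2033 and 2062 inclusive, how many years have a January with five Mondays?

14

January has 31 days; it has five Mondays when Monday falls among the first (month-length − 28) days — i.e. when January 1 is one of Monday/Sunday/Saturday.
January 1 by year: 2033:Sat✓ 2034:Sun✓ 2035:Mon✓ 2036:Tue 2037:Thu 2038:Fri 2039:Sat✓ 2040:Sun✓ 2041:Tue 2042:Wed 2043:Thu 2044:Fri 2045:Sun✓ 2046:Mon✓ 2047:Tue 2048:Wed 2049:Fri 2050:Sat✓ 2051:Sun✓ 2052:Mon✓ 2053:Wed 2054:Thu 2055:Fri 2056:Sat✓ 2057:Mon✓ 2058:Tue 2059:Wed 2060:Thu 2061:Sat✓ 2062:Sun✓
Years with five Mondays: 2033, 2034, 2035, 2039, 2040, 2045, 2046, 2050, 2051, 2052, 2056, 2057, 2061, 2062 → 14.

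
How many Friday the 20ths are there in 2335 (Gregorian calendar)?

2

Check the 20th of each month of 2335: Jan 20: Sun, Feb 20: Wed, Mar 20: Wed, Apr 20: Sat, May 20: Mon, Jun 20: Thu, Jul 20: Sat, Aug 20: Tue, Sep 20: Fri, Oct 20: Sun, Nov 20: Wed, Dec 20: Fri.
Friday occurs in September, December — 2 months.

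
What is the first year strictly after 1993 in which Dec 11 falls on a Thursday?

From one year to the next, a fixed date's weekday advances by 1, or by 2 when a Feb 29 lies between the two dates.
1993: December 11 is Saturday.
1994: Sunday (+1)
1995: Monday (+1)
1996: Wednesday (+2)
1997: Thursday (+1)
Dec 11 falls on a Thursday in 1997.

1997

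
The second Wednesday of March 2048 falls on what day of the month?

March 1, 2048 is a Sunday, so the first Wednesday is the 4th.
The second Wednesday is 4 + 7 = 11.

11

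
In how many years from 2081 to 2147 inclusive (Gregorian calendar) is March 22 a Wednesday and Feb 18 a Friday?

Check each year's weekday for March 22 and Feb 18:
  2081: Sat/Tue  2082: Sun/Wed  2083: Mon/Thu  2084: Wed/Fri ✓  2085: Thu/Sun  2086: Fri/Mon  2087: Sat/Tue  2088: Mon/Wed  2089: Tue/Fri  2090: Wed/Sat  2091: Thu/Sun  2092: Sat/Mon  2093: Sun/Wed  2094: Mon/Thu  …(39 more)…  2134: Mon/Thu  2135: Tue/Fri  2136: Thu/Sat  2137: Fri/Mon  2138: Sat/Tue  2139: Sun/Wed  2140: Tue/Thu  2141: Wed/Sat  2142: Thu/Sun  2143: Fri/Mon  2144: Sun/Tue  2145: Mon/Thu  2146: Tue/Fri  2147: Wed/Sat
Both conditions hold in: 2084, 2124 — 2.

2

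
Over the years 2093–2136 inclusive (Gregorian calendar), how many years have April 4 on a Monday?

Track April 4's weekday year by year (advancing +1, or +2 across a Feb 29):
  2093: Sat  2094: Sun (+1)  2095: Mon (+1) ✓  2096: Wed (+2)  2097: Thu (+1)
  2098: Fri (+1)  2099: Sat (+1)  2100: Sun (+1)  2101: Mon (+1) ✓  2102: Tue (+1)
  2103: Wed (+1)  2104: Fri (+2)  2105: Sat (+1)  2106: Sun (+1)  … (16 more years) …
  2123: Sun (+1)  2124: Tue (+2)  2125: Wed (+1)  2126: Thu (+1)  2127: Fri (+1)
  2128: Sun (+2)  2129: Mon (+1) ✓  2130: Tue (+1)  2131: Wed (+1)  2132: Fri (+2)
  2133: Sat (+1)  2134: Sun (+1)  2135: Mon (+1) ✓  2136: Wed (+2)
Monday years: 2095, 2101, 2107, 2112, 2118, 2129, 2135 — 7 in total.

7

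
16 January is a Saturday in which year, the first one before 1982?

1971

From one year to the next, a fixed date's weekday advances by 1, or by 2 when a Feb 29 lies between the two dates.
1982: January 16 is Saturday.
1981: Friday (−1)
1980: Wednesday (−2)
1979: Tuesday (−1)
1978: Monday (−1)
1977: Sunday (−1)
1976: Friday (−2)
1975: Thursday (−1)
1974: Wednesday (−1)
1973: Tuesday (−1)
1972: Sunday (−2)
1971: Saturday (−1)
16 January falls on a Saturday in 1971.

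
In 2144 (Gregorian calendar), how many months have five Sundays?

A month of length L has five Sundays iff its first Sunday is on day ≤ L−28 (so day 1–3 in a 31-day month, 1–2 in a 30-day month, day 1 in a leap February).
Checking each month of 2144: Jan starts Wed (31d); Feb starts Sat (29d); Mar starts Sun (31d) ✓; Apr starts Wed (30d); May starts Fri (31d) ✓; Jun starts Mon (30d); Jul starts Wed (31d); Aug starts Sat (31d) ✓; Sep starts Tue (30d); Oct starts Thu (31d); Nov starts Sun (30d) ✓; Dec starts Tue (31d).
Five-Sunday months: March, May, August, November → 4.

4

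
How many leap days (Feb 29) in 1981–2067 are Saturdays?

3

Leap years in 1981–2067: 21 of them.
Feb 29 weekday advances by 5 (mod 7) from one leap year to the next four years later (or differs when a century non-leap intervenes).
Leap-day weekdays: 1984:Wed 1988:Mon 1992:Sat✓ 1996:Thu 2000:Tue 2004:Sun 2008:Fri 2012:Wed 2016:Mon 2020:Sat✓ 2024:Thu 2028:Tue 2032:Sun 2036:Fri 2040:Wed 2044:Mon 2048:Sat✓ 2052:Thu 2056:Tue 2060:Sun 2064:Fri
Saturday: 1992, 2020, 2048 → 3.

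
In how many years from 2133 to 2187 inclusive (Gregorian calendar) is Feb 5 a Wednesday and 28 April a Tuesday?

Check each year's weekday for Feb 5 and 28 April:
  2133: Thu/Tue  2134: Fri/Wed  2135: Sat/Thu  2136: Sun/Sat  2137: Tue/Sun  2138: Wed/Mon  2139: Thu/Tue  2140: Fri/Thu  2141: Sun/Fri  2142: Mon/Sat  2143: Tue/Sun  2144: Wed/Tue ✓  2145: Fri/Wed  2146: Sat/Thu  …(27 more)…  2174: Sat/Thu  2175: Sun/Fri  2176: Mon/Sun  2177: Wed/Mon  2178: Thu/Tue  2179: Fri/Wed  2180: Sat/Fri  2181: Mon/Sat  2182: Tue/Sun  2183: Wed/Mon  2184: Thu/Wed  2185: Sat/Thu  2186: Sun/Fri  2187: Mon/Sat
Both conditions hold in: 2144, 2172 — 2.

2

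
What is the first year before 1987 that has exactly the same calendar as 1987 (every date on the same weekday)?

1981

Two years share a calendar iff Jan 1 falls on the same weekday and both are leap or both are common. 1987: Jan 1 is Thursday, common year.
1986: Jan 1 Wednesday, common
1985: Jan 1 Tuesday, common
1984: Jan 1 Sunday, leap
1983: Jan 1 Saturday, common
1982: Jan 1 Friday, common
1981: Jan 1 Thursday, common
1981 matches on both conditions.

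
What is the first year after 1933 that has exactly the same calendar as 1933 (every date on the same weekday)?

1939

Two years share a calendar iff Jan 1 falls on the same weekday and both are leap or both are common. 1933: Jan 1 is Sunday, common year.
1934: Jan 1 Monday, common
1935: Jan 1 Tuesday, common
1936: Jan 1 Wednesday, leap
1937: Jan 1 Friday, common
1938: Jan 1 Saturday, common
1939: Jan 1 Sunday, common
1939 matches on both conditions.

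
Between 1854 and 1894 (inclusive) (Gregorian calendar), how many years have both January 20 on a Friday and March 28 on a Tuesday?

5

Check each year's weekday for January 20 and March 28:
  1854: Fri/Tue ✓  1855: Sat/Wed  1856: Sun/Fri  1857: Tue/Sat  1858: Wed/Sun  1859: Thu/Mon  1860: Fri/Wed  1861: Sun/Thu  1862: Mon/Fri  1863: Tue/Sat  1864: Wed/Mon  1865: Fri/Tue ✓  1866: Sat/Wed  1867: Sun/Thu  …(13 more)…  1881: Thu/Mon  1882: Fri/Tue ✓  1883: Sat/Wed  1884: Sun/Fri  1885: Tue/Sat  1886: Wed/Sun  1887: Thu/Mon  1888: Fri/Wed  1889: Sun/Thu  1890: Mon/Fri  1891: Tue/Sat  1892: Wed/Mon  1893: Fri/Tue ✓  1894: Sat/Wed
Both conditions hold in: 1854, 1865, 1871, 1882, 1893 — 5.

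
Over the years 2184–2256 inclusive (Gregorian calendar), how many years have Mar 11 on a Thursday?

10

Track Mar 11's weekday year by year (advancing +1, or +2 across a Feb 29):
  2184: Thu ✓  2185: Fri (+1)  2186: Sat (+1)  2187: Sun (+1)  2188: Tue (+2)
  2189: Wed (+1)  2190: Thu (+1) ✓  2191: Fri (+1)  2192: Sun (+2)  2193: Mon (+1)
  2194: Tue (+1)  2195: Wed (+1)  2196: Fri (+2)  2197: Sat (+1)  … (45 more years) …
  2243: Sat (+1)  2244: Mon (+2)  2245: Tue (+1)  2246: Wed (+1)  2247: Thu (+1) ✓
  2248: Sat (+2)  2249: Sun (+1)  2250: Mon (+1)  2251: Tue (+1)  2252: Thu (+2) ✓
  2253: Fri (+1)  2254: Sat (+1)  2255: Sun (+1)  2256: Tue (+2)
Thursday years: 2184, 2190, 2202, 2213, 2219, 2224, 2230, 2241, 2247, 2252 — 10 in total.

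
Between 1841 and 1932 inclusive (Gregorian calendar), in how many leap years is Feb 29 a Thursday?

3

Leap years in 1841–1932: 22 of them.
Feb 29 weekday advances by 5 (mod 7) from one leap year to the next four years later (or differs when a century non-leap intervenes).
Leap-day weekdays: 1844:Thu✓ 1848:Tue 1852:Sun 1856:Fri 1860:Wed 1864:Mon 1868:Sat 1872:Thu✓ 1876:Tue 1880:Sun 1884:Fri 1888:Wed 1892:Mon 1896:Sat 1904:Mon 1908:Sat 1912:Thu✓ 1916:Tue 1920:Sun 1924:Fri 1928:Wed 1932:Mon
Thursday: 1844, 1872, 1912 → 3.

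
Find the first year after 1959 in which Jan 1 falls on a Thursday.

Jan 1 advances by 2 weekdays after a leap year and by 1 after a common year.
1959: Jan 1 is Thursday.
1960: Friday (leap)
1961: Sunday
1962: Monday
1963: Tuesday
1964: Wednesday (leap)
1965: Friday
1966: Saturday
1967: Sunday
1968: Monday (leap)
1969: Wednesday
1970: Thursday
1970 begins on a Thursday

1970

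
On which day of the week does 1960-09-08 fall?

January 1, 1960 is a Friday.
September 8 is day 252 of the year, i.e. 251 days after Jan 1.
251 mod 7 = 6, so advance 6 weekdays from Friday: Thursday.

Thursday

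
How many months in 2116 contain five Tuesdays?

4

A month of length L has five Tuesdays iff its first Tuesday is on day ≤ L−28 (so day 1–3 in a 31-day month, 1–2 in a 30-day month, day 1 in a leap February).
Checking each month of 2116: Jan starts Wed (31d); Feb starts Sat (29d); Mar starts Sun (31d) ✓; Apr starts Wed (30d); May starts Fri (31d); Jun starts Mon (30d) ✓; Jul starts Wed (31d); Aug starts Sat (31d); Sep starts Tue (30d) ✓; Oct starts Thu (31d); Nov starts Sun (30d); Dec starts Tue (31d) ✓.
Five-Tuesday months: March, June, September, December → 4.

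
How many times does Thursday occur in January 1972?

4

January 1972 has 31 days and begins on Saturday.
The first Thursday is January 6.
Thursdays fall on 6, 13, 20, 27 — that's 4.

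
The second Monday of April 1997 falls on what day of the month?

14

April 1, 1997 is a Tuesday, so the first Monday is the 7th.
The second Monday is 7 + 7 = 14.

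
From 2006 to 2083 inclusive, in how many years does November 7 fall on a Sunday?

11

Track November 7's weekday year by year (advancing +1, or +2 across a Feb 29):
  2006: Tue  2007: Wed (+1)  2008: Fri (+2)  2009: Sat (+1)  2010: Sun (+1) ✓
  2011: Mon (+1)  2012: Wed (+2)  2013: Thu (+1)  2014: Fri (+1)  2015: Sat (+1)
  2016: Mon (+2)  2017: Tue (+1)  2018: Wed (+1)  2019: Thu (+1)  … (50 more years) …
  2070: Fri (+1)  2071: Sat (+1)  2072: Mon (+2)  2073: Tue (+1)  2074: Wed (+1)
  2075: Thu (+1)  2076: Sat (+2)  2077: Sun (+1) ✓  2078: Mon (+1)  2079: Tue (+1)
  2080: Thu (+2)  2081: Fri (+1)  2082: Sat (+1)  2083: Sun (+1) ✓
Sunday years: 2010, 2021, 2027, 2032, 2038, 2049, 2055, 2060, 2066, 2077, 2083 — 11 in total.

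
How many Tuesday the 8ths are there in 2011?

Check the 8th of each month of 2011: Jan 8: Sat, Feb 8: Tue, Mar 8: Tue, Apr 8: Fri, May 8: Sun, Jun 8: Wed, Jul 8: Fri, Aug 8: Mon, Sep 8: Thu, Oct 8: Sat, Nov 8: Tue, Dec 8: Thu.
Tuesday occurs in February, March, November — 3 months.

3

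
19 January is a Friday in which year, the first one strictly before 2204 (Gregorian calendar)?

2198

From one year to the next, a fixed date's weekday advances by 1, or by 2 when a Feb 29 lies between the two dates.
2204: January 19 is Thursday.
2203: Wednesday (−1)
2202: Tuesday (−1)
2201: Monday (−1)
2200: Sunday (−1)
2199: Saturday (−1)
2198: Friday (−1)
19 January falls on a Friday in 2198.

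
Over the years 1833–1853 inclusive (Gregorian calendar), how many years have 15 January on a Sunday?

2

Track 15 January's weekday year by year (advancing +1, or +2 across a Feb 29):
  1833: Tue  1834: Wed (+1)  1835: Thu (+1)  1836: Fri (+1)  1837: Sun (+2) ✓
  1838: Mon (+1)  1839: Tue (+1)  1840: Wed (+1)  1841: Fri (+2)  1842: Sat (+1)
  1843: Sun (+1) ✓  1844: Mon (+1)  1845: Wed (+2)  1846: Thu (+1)  1847: Fri (+1)
  1848: Sat (+1)  1849: Mon (+2)  1850: Tue (+1)  1851: Wed (+1)  1852: Thu (+1)
  1853: Sat (+2)
Sunday years: 1837, 1843 — 2 in total.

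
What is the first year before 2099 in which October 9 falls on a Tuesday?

From one year to the next, a fixed date's weekday advances by 1, or by 2 when a Feb 29 lies between the two dates.
2099: October 9 is Friday.
2098: Thursday (−1)
2097: Wednesday (−1)
2096: Tuesday (−1)
October 9 falls on a Tuesday in 2096.

2096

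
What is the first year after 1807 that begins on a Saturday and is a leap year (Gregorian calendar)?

Jan 1 advances by 2 weekdays after a leap year and by 1 after a common year.
1807: Jan 1 is Thursday.
1808: Friday (leap)
1809: Sunday
1810: Monday
1811: Tuesday
1812: Wednesday (leap)
1813: Friday
1814: Saturday
1815: Sunday
1816: Monday (leap)
1817: Wednesday
1818: Thursday
1819: Friday
1820: Saturday (leap)
1820 begins on a Saturday and is a leap year.

1820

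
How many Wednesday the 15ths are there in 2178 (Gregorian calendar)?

Check the 15th of each month of 2178: Jan 15: Thu, Feb 15: Sun, Mar 15: Sun, Apr 15: Wed, May 15: Fri, Jun 15: Mon, Jul 15: Wed, Aug 15: Sat, Sep 15: Tue, Oct 15: Thu, Nov 15: Sun, Dec 15: Tue.
Wednesday occurs in April, July — 2 months.

2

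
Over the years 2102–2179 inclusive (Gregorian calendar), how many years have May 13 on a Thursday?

11

Track May 13's weekday year by year (advancing +1, or +2 across a Feb 29):
  2102: Sat  2103: Sun (+1)  2104: Tue (+2)  2105: Wed (+1)  2106: Thu (+1) ✓
  2107: Fri (+1)  2108: Sun (+2)  2109: Mon (+1)  2110: Tue (+1)  2111: Wed (+1)
  2112: Fri (+2)  2113: Sat (+1)  2114: Sun (+1)  2115: Mon (+1)  … (50 more years) …
  2166: Tue (+1)  2167: Wed (+1)  2168: Fri (+2)  2169: Sat (+1)  2170: Sun (+1)
  2171: Mon (+1)  2172: Wed (+2)  2173: Thu (+1) ✓  2174: Fri (+1)  2175: Sat (+1)
  2176: Mon (+2)  2177: Tue (+1)  2178: Wed (+1)  2179: Thu (+1) ✓
Thursday years: 2106, 2117, 2123, 2128, 2134, 2145, 2151, 2156, 2162, 2173, 2179 — 11 in total.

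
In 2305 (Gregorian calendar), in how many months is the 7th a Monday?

1

Check the 7th of each month of 2305: Jan 7: Sat, Feb 7: Tue, Mar 7: Tue, Apr 7: Fri, May 7: Sun, Jun 7: Wed, Jul 7: Fri, Aug 7: Mon, Sep 7: Thu, Oct 7: Sat, Nov 7: Tue, Dec 7: Thu.
Monday occurs in August — 1 month.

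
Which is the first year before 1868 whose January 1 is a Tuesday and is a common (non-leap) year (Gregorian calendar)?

Jan 1 advances by 2 weekdays after a leap year and by 1 after a common year.
1868: Jan 1 is Wednesday (leap).
1867: Tuesday
1867 begins on a Tuesday and is a common year.

1867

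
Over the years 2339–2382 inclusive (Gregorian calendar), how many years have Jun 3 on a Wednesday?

6

Track Jun 3's weekday year by year (advancing +1, or +2 across a Feb 29):
  2339: Sat  2340: Mon (+2)  2341: Tue (+1)  2342: Wed (+1) ✓  2343: Thu (+1)
  2344: Sat (+2)  2345: Sun (+1)  2346: Mon (+1)  2347: Tue (+1)  2348: Thu (+2)
  2349: Fri (+1)  2350: Sat (+1)  2351: Sun (+1)  2352: Tue (+2)  … (16 more years) …
  2369: Tue (+1)  2370: Wed (+1) ✓  2371: Thu (+1)  2372: Sat (+2)  2373: Sun (+1)
  2374: Mon (+1)  2375: Tue (+1)  2376: Thu (+2)  2377: Fri (+1)  2378: Sat (+1)
  2379: Sun (+1)  2380: Tue (+2)  2381: Wed (+1) ✓  2382: Thu (+1)
Wednesday years: 2342, 2353, 2359, 2364, 2370, 2381 — 6 in total.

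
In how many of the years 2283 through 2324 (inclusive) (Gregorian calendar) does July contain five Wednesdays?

18

July has 31 days; it has five Wednesdays when Wednesday falls among the first (month-length − 28) days — i.e. when July 1 is one of Wednesday/Tuesday/Monday.
July 1 by year: 2283:Sun 2284:Tue✓ 2285:Wed✓ 2286:Thu 2287:Fri 2288:Sun 2289:Mon✓ 2290:Tue✓ 2291:Wed✓ 2292:Fri 2293:Sat 2294:Sun 2295:Mon✓ 2296:Wed✓ 2297:Thu …(12 more)… 2310:Fri 2311:Sat 2312:Mon✓ 2313:Tue✓ 2314:Wed✓ 2315:Thu 2316:Sat 2317:Sun 2318:Mon✓ 2319:Tue✓ 2320:Thu 2321:Fri 2322:Sat 2323:Sun 2324:Tue✓
Years with five Wednesdays: 2284, 2285, 2289, 2290, 2291, 2295, 2296, 2301, 2302, 2303, 2307, 2308, 2312, 2313, 2314, 2318, 2319, 2324 → 18.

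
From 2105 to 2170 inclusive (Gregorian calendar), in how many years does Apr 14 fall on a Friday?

Track Apr 14's weekday year by year (advancing +1, or +2 across a Feb 29):
  2105: Tue  2106: Wed (+1)  2107: Thu (+1)  2108: Sat (+2)  2109: Sun (+1)
  2110: Mon (+1)  2111: Tue (+1)  2112: Thu (+2)  2113: Fri (+1) ✓  2114: Sat (+1)
  2115: Sun (+1)  2116: Tue (+2)  2117: Wed (+1)  2118: Thu (+1)  … (38 more years) …
  2157: Thu (+1)  2158: Fri (+1) ✓  2159: Sat (+1)  2160: Mon (+2)  2161: Tue (+1)
  2162: Wed (+1)  2163: Thu (+1)  2164: Sat (+2)  2165: Sun (+1)  2166: Mon (+1)
  2167: Tue (+1)  2168: Thu (+2)  2169: Fri (+1) ✓  2170: Sat (+1)
Friday years: 2113, 2119, 2124, 2130, 2141, 2147, 2152, 2158, 2169 — 9 in total.

9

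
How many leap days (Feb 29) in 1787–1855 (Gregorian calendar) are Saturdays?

Leap years in 1787–1855: 16 of them.
Feb 29 weekday advances by 5 (mod 7) from one leap year to the next four years later (or differs when a century non-leap intervenes).
Leap-day weekdays: 1788:Fri 1792:Wed 1796:Mon 1804:Wed 1808:Mon 1812:Sat✓ 1816:Thu 1820:Tue 1824:Sun 1828:Fri 1832:Wed 1836:Mon 1840:Sat✓ 1844:Thu 1848:Tue 1852:Sun
Saturday: 1812, 1840 → 2.

2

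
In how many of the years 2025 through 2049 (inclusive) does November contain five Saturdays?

November has 30 days; it has five Saturdays when Saturday falls among the first (month-length − 28) days — i.e. when November 1 is one of Saturday/Friday.
November 1 by year: 2025:Sat✓ 2026:Sun 2027:Mon 2028:Wed 2029:Thu 2030:Fri✓ 2031:Sat✓ 2032:Mon 2033:Tue 2034:Wed 2035:Thu 2036:Sat✓ 2037:Sun 2038:Mon 2039:Tue 2040:Thu 2041:Fri✓ 2042:Sat✓ 2043:Sun 2044:Tue 2045:Wed 2046:Thu 2047:Fri✓ 2048:Sun 2049:Mon
Years with five Saturdays: 2025, 2030, 2031, 2036, 2041, 2042, 2047 → 7.

7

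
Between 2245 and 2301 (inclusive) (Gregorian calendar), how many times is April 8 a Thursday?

8

Track April 8's weekday year by year (advancing +1, or +2 across a Feb 29):
  2245: Tue  2246: Wed (+1)  2247: Thu (+1) ✓  2248: Sat (+2)  2249: Sun (+1)
  2250: Mon (+1)  2251: Tue (+1)  2252: Thu (+2) ✓  2253: Fri (+1)  2254: Sat (+1)
  2255: Sun (+1)  2256: Tue (+2)  2257: Wed (+1)  2258: Thu (+1) ✓  … (29 more years) …
  2288: Sun (+2)  2289: Mon (+1)  2290: Tue (+1)  2291: Wed (+1)  2292: Fri (+2)
  2293: Sat (+1)  2294: Sun (+1)  2295: Mon (+1)  2296: Wed (+2)  2297: Thu (+1) ✓
  2298: Fri (+1)  2299: Sat (+1)  2300: Sun (+1)  2301: Mon (+1)
Thursday years: 2247, 2252, 2258, 2269, 2275, 2280, 2286, 2297 — 8 in total.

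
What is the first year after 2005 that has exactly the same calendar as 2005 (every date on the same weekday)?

Two years share a calendar iff Jan 1 falls on the same weekday and both are leap or both are common. 2005: Jan 1 is Saturday, common year.
2006: Jan 1 Sunday, common
2007: Jan 1 Monday, common
2008: Jan 1 Tuesday, leap
2009: Jan 1 Thursday, common
2010: Jan 1 Friday, common
2011: Jan 1 Saturday, common
2011 matches on both conditions.

2011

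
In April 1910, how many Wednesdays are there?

April 1910 has 30 days and begins on Friday.
The first Wednesday is April 6.
Wednesdays fall on 6, 13, 20, 27 — that's 4.

4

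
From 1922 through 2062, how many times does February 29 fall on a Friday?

Leap years in 1922–2062: 35 of them.
Feb 29 weekday advances by 5 (mod 7) from one leap year to the next four years later (or differs when a century non-leap intervenes).
Leap-day weekdays: 1924:Fri✓ 1928:Wed 1932:Mon 1936:Sat 1940:Thu 1944:Tue 1948:Sun 1952:Fri✓ 1956:Wed 1960:Mon 1964:Sat 1968:Thu 1972:Tue …(9 more)… 2012:Wed 2016:Mon 2020:Sat 2024:Thu 2028:Tue 2032:Sun 2036:Fri✓ 2040:Wed 2044:Mon 2048:Sat 2052:Thu 2056:Tue 2060:Sun
Friday: 1924, 1952, 1980, 2008, 2036 → 5.

5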